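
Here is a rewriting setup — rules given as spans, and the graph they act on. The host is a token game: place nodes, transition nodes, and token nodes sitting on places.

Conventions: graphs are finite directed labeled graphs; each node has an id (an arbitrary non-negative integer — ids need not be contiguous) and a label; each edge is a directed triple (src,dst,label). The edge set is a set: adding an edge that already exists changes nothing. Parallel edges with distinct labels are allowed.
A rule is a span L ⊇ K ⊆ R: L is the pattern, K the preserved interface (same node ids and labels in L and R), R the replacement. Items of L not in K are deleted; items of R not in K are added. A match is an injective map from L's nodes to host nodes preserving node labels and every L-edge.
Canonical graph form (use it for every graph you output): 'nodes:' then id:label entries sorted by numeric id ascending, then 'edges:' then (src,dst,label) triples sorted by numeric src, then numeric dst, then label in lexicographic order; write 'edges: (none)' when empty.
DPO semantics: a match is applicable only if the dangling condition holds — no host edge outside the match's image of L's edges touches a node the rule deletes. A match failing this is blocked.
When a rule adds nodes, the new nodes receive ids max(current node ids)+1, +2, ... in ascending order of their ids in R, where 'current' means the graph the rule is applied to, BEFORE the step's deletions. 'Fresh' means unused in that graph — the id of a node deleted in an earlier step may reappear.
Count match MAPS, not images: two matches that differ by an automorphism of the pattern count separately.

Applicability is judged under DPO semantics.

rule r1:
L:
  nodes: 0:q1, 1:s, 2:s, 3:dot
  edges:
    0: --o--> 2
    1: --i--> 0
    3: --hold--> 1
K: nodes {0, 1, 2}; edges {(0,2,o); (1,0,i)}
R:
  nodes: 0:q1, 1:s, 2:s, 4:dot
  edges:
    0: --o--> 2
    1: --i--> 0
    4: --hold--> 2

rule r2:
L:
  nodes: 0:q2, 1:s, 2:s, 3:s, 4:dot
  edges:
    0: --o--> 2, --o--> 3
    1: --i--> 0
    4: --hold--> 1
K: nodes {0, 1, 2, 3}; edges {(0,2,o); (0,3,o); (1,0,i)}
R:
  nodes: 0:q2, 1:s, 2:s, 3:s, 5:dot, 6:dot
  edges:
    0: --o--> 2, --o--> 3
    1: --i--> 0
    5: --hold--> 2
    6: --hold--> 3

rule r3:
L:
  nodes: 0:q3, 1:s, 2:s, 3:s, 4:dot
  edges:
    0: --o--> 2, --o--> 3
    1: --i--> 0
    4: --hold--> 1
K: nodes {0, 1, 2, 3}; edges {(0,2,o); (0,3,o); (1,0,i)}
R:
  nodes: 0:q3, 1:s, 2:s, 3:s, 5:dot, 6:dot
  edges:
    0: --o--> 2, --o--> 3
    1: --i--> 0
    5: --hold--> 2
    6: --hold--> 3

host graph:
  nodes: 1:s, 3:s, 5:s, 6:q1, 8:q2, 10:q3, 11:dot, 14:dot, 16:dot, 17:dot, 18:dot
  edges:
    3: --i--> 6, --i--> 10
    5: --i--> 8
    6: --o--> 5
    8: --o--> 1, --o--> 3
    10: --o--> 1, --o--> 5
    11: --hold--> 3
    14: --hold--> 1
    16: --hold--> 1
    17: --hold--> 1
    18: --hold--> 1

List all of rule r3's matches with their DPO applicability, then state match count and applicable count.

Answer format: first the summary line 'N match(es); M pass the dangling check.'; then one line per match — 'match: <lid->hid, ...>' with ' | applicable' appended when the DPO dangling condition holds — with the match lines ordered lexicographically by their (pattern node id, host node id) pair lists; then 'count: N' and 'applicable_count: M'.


2 match(es); 2 pass the dangling check.
match: 0->10, 1->3, 2->1, 3->5, 4->11 | applicable
match: 0->10, 1->3, 2->5, 3->1, 4->11 | applicable
count: 2
applicable_count: 2


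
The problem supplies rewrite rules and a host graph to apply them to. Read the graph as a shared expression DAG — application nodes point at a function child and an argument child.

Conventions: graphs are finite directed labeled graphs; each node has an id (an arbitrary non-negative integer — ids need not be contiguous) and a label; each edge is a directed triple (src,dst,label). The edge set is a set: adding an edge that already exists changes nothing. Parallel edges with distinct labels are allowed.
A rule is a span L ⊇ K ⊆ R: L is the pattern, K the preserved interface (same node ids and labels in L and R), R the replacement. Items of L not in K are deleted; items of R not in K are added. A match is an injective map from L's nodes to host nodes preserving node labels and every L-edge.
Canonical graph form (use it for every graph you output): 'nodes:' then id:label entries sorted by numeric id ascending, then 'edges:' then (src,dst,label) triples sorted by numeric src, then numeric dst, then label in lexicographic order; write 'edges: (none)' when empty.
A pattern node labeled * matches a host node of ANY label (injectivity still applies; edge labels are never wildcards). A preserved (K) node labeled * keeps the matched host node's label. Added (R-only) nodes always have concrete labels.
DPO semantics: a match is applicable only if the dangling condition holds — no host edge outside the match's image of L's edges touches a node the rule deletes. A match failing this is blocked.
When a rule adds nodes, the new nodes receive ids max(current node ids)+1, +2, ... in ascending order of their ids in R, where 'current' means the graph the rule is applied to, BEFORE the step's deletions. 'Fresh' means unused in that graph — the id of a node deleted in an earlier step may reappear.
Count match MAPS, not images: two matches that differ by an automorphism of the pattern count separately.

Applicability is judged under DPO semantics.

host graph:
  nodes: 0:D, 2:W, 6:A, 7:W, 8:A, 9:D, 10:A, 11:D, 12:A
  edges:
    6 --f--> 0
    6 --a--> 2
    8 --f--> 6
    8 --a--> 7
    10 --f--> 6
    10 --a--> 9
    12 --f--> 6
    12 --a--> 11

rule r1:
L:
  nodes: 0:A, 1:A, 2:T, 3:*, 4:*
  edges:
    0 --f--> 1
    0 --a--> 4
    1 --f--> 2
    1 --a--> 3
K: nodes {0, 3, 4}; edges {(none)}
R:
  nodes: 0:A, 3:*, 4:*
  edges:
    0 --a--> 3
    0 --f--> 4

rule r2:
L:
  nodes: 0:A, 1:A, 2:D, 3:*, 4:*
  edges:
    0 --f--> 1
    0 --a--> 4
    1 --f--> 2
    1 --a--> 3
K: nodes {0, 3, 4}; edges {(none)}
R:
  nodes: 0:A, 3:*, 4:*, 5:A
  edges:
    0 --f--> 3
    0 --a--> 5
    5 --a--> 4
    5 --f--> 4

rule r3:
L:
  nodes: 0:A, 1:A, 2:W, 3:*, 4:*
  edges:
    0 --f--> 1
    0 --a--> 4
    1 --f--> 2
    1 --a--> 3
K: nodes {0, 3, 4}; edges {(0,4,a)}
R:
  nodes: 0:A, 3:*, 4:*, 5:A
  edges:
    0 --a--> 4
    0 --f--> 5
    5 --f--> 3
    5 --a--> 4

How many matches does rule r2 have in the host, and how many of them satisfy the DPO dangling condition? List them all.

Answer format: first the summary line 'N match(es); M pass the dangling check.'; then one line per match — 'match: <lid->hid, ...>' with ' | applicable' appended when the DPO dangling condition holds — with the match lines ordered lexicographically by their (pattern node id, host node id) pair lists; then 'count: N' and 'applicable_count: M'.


3 match(es); 0 pass the dangling check.
match: 0->8, 1->6, 2->0, 3->2, 4->7
match: 0->10, 1->6, 2->0, 3->2, 4->9
match: 0->12, 1->6, 2->0, 3->2, 4->11
count: 3
applicable_count: 0


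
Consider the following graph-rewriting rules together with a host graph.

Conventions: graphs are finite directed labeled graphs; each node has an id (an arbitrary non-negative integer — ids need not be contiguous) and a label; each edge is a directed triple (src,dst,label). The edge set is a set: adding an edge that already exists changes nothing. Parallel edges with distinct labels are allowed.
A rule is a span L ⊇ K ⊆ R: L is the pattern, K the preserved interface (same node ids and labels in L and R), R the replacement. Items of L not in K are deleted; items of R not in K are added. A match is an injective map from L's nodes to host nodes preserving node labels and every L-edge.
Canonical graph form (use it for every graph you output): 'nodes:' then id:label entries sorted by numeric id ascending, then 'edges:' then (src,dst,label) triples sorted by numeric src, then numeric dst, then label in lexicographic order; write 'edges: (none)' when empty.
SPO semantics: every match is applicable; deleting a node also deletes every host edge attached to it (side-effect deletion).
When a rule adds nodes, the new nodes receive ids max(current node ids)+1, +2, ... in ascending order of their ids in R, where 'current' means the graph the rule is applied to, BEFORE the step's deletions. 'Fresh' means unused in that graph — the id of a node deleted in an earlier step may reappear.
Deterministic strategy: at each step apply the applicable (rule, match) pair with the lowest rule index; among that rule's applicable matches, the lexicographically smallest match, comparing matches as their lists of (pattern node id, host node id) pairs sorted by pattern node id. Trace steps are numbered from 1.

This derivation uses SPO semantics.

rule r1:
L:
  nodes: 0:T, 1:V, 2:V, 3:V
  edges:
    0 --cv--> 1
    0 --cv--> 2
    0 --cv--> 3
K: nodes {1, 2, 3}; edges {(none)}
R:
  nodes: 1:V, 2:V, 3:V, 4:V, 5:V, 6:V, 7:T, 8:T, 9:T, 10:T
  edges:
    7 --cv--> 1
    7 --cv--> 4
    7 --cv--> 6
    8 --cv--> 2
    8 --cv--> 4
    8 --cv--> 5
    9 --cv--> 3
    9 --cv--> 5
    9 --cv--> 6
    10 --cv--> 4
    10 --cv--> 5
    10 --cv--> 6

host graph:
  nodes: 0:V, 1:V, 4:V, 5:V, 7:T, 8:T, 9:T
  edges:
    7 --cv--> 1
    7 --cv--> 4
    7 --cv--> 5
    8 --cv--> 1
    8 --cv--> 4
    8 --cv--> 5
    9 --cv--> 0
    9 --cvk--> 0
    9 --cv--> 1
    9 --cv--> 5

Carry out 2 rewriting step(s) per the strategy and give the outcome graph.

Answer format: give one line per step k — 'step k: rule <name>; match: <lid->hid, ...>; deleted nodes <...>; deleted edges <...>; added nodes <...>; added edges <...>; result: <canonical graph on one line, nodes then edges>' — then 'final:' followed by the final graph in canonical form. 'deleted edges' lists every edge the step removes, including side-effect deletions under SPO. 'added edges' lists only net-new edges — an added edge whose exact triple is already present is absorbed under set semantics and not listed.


step 1: rule r1; match: 0->7, 1->1, 2->4, 3->5; deleted nodes 7; deleted edges (7,1,cv); (7,4,cv); (7,5,cv); added nodes 10, 11, 12, 13, 14, 15, 16; added edges (13,1,cv); (13,10,cv); (13,12,cv); (14,4,cv); (14,10,cv); (14,11,cv); (15,5,cv); (15,11,cv); (15,12,cv); (16,10,cv); (16,11,cv); (16,12,cv); result: nodes: 0:V, 1:V, 4:V, 5:V, 8:T, 9:T, 10:V, 11:V, 12:V, 13:T, 14:T, 15:T, 16:T edges: (8,1,cv); (8,4,cv); (8,5,cv); (9,0,cv); (9,0,cvk); (9,1,cv); (9,5,cv); (13,1,cv); (13,10,cv); (13,12,cv); (14,4,cv); (14,10,cv); (14,11,cv); (15,5,cv); (15,11,cv); (15,12,cv); (16,10,cv); (16,11,cv); (16,12,cv)
step 2: rule r1; match: 0->8, 1->1, 2->4, 3->5; deleted nodes 8; deleted edges (8,1,cv); (8,4,cv); (8,5,cv); added nodes 17, 18, 19, 20, 21, 22, 23; added edges (20,1,cv); (20,17,cv); (20,19,cv); (21,4,cv); (21,17,cv); (21,18,cv); (22,5,cv); (22,18,cv); (22,19,cv); (23,17,cv); (23,18,cv); (23,19,cv); result: nodes: 0:V, 1:V, 4:V, 5:V, 9:T, 10:V, 11:V, 12:V, 13:T, 14:T, 15:T, 16:T, 17:V, 18:V, 19:V, 20:T, 21:T, 22:T, 23:T edges: (9,0,cv); (9,0,cvk); (9,1,cv); (9,5,cv); (13,1,cv); (13,10,cv); (13,12,cv); (14,4,cv); (14,10,cv); (14,11,cv); (15,5,cv); (15,11,cv); (15,12,cv); (16,10,cv); (16,11,cv); (16,12,cv); (20,1,cv); (20,17,cv); (20,19,cv); (21,4,cv); (21,17,cv); (21,18,cv); (22,5,cv); (22,18,cv); (22,19,cv); (23,17,cv); (23,18,cv); (23,19,cv)
final:
nodes: 0:V, 1:V, 4:V, 5:V, 9:T, 10:V, 11:V, 12:V, 13:T, 14:T, 15:T, 16:T, 17:V, 18:V, 19:V, 20:T, 21:T, 22:T, 23:T
edges: (9,0,cv); (9,0,cvk); (9,1,cv); (9,5,cv); (13,1,cv); (13,10,cv); (13,12,cv); (14,4,cv); (14,10,cv); (14,11,cv); (15,5,cv); (15,11,cv); (15,12,cv); (16,10,cv); (16,11,cv); (16,12,cv); (20,1,cv); (20,17,cv); (20,19,cv); (21,4,cv); (21,17,cv); (21,18,cv); (22,5,cv); (22,18,cv); (22,19,cv); (23,17,cv); (23,18,cv); (23,19,cv)


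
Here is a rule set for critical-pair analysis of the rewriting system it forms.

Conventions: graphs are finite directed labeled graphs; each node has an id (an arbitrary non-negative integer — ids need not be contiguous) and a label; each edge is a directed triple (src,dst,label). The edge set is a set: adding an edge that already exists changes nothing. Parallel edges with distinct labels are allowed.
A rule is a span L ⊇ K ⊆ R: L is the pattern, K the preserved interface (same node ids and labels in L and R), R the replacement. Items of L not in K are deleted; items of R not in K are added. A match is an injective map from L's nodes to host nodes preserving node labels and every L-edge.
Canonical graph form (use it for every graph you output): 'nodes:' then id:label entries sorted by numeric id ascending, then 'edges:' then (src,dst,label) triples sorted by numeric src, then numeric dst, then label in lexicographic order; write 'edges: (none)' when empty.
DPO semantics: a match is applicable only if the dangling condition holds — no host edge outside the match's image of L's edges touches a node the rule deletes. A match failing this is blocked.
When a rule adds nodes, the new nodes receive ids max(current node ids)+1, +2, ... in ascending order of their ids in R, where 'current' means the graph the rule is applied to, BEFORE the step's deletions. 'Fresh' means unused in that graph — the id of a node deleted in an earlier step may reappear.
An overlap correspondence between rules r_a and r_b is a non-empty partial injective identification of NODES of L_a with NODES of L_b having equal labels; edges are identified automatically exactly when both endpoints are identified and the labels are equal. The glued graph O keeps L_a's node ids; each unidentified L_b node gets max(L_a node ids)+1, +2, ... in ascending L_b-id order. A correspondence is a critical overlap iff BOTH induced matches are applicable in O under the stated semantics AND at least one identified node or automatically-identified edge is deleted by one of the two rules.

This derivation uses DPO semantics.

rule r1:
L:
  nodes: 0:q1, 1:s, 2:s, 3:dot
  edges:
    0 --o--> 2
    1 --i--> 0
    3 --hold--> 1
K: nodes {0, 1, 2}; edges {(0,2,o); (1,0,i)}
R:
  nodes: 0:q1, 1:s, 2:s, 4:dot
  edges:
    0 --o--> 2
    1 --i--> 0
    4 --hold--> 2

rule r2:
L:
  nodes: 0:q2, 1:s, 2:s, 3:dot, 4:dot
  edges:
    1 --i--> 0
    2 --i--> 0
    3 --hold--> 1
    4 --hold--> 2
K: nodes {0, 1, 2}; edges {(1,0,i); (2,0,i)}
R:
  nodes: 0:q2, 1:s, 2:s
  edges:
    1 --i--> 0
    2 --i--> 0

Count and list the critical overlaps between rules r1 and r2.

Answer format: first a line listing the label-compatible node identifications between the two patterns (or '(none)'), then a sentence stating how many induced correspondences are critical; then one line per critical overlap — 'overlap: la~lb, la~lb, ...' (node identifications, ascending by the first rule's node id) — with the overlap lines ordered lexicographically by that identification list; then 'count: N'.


label-compatible node identifications between L(r1) and L(r2): 1~1, 1~2, 2~1, 2~2, 3~3, 3~4
4 of the induced correspondences are critical overlaps of r1 and r2.
overlap: 1~1, 2~2, 3~3
overlap: 1~1, 3~3
overlap: 1~2, 2~1, 3~4
overlap: 1~2, 3~4
count: 4


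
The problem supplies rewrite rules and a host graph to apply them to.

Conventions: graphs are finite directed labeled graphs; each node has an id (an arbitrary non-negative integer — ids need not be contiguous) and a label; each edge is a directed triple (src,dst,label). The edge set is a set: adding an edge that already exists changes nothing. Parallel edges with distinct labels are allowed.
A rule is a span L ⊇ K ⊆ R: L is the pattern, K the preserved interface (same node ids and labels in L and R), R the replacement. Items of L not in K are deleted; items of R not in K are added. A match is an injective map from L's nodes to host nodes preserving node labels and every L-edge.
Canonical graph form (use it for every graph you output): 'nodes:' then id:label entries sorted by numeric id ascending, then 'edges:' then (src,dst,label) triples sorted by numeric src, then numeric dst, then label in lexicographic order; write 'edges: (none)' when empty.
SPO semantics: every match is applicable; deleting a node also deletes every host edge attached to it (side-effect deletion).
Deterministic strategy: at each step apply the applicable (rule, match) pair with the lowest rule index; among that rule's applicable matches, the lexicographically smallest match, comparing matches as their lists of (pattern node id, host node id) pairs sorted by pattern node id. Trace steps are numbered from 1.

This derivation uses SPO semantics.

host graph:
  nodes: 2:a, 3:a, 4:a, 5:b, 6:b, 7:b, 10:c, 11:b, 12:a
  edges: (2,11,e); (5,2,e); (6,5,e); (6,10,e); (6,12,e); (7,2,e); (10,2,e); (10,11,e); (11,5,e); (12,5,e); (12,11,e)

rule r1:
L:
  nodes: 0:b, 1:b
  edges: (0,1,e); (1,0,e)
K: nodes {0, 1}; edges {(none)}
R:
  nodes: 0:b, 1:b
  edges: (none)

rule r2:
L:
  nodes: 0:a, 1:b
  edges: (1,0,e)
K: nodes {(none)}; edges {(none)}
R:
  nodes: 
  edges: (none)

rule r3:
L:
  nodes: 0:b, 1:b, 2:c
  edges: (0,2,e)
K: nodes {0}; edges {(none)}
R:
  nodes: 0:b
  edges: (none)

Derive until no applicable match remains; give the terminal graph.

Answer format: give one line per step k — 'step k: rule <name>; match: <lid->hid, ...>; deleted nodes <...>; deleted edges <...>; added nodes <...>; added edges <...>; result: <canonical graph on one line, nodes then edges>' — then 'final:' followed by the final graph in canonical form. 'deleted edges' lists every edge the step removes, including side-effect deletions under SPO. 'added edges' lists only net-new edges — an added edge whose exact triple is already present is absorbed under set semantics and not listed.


step 1: rule r2; match: 0->2, 1->5; deleted nodes 2, 5; deleted edges (2,11,e); (5,2,e); (6,5,e); (7,2,e); (10,2,e); (11,5,e); (12,5,e); added nodes (none); added edges (none); result: nodes: 3:a, 4:a, 6:b, 7:b, 10:c, 11:b, 12:a edges: (6,10,e); (6,12,e); (10,11,e); (12,11,e)
step 2: rule r2; match: 0->12, 1->6; deleted nodes 6, 12; deleted edges (6,10,e); (6,12,e); (12,11,e); added nodes (none); added edges (none); result: nodes: 3:a, 4:a, 7:b, 10:c, 11:b edges: (10,11,e)
final:
nodes: 3:a, 4:a, 7:b, 10:c, 11:b
edges: (10,11,e)


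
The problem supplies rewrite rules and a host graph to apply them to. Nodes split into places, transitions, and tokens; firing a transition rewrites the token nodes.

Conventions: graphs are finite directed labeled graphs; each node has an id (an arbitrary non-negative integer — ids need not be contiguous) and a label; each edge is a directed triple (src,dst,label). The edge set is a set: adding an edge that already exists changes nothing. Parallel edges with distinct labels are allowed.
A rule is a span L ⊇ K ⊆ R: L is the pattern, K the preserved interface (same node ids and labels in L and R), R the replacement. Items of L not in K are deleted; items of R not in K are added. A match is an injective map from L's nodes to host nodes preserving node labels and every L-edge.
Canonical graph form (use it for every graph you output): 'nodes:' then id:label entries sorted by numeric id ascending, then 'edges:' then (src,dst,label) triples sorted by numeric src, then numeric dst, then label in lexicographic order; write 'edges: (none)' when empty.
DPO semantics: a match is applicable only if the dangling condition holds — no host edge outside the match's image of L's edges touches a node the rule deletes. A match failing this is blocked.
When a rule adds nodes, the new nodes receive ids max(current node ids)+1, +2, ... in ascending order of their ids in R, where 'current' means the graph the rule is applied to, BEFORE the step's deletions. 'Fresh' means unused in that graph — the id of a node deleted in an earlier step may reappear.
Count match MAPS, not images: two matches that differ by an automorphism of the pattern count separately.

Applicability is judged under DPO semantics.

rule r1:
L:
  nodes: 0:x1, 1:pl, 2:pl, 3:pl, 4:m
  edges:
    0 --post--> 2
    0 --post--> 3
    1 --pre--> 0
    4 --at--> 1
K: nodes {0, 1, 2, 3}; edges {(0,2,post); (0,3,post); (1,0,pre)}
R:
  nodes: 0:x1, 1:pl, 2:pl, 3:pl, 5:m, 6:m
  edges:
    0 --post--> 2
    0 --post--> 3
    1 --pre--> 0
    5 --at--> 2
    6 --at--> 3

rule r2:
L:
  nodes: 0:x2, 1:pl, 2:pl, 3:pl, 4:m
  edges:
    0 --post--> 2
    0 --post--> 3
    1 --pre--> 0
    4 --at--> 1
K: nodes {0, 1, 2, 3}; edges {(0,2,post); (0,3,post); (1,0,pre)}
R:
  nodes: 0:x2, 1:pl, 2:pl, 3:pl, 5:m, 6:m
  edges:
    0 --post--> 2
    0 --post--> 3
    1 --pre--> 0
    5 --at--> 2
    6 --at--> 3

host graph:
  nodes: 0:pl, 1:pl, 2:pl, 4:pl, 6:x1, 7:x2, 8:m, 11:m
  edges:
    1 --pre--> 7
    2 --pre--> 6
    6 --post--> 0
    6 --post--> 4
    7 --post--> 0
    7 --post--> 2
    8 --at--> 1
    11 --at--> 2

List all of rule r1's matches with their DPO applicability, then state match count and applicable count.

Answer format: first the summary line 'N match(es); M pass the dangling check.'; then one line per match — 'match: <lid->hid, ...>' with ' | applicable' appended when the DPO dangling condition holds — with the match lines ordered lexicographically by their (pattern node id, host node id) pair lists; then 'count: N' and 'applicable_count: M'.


2 match(es); 2 pass the dangling check.
match: 0->6, 1->2, 2->0, 3->4, 4->11 | applicable
match: 0->6, 1->2, 2->4, 3->0, 4->11 | applicable
count: 2
applicable_count: 2


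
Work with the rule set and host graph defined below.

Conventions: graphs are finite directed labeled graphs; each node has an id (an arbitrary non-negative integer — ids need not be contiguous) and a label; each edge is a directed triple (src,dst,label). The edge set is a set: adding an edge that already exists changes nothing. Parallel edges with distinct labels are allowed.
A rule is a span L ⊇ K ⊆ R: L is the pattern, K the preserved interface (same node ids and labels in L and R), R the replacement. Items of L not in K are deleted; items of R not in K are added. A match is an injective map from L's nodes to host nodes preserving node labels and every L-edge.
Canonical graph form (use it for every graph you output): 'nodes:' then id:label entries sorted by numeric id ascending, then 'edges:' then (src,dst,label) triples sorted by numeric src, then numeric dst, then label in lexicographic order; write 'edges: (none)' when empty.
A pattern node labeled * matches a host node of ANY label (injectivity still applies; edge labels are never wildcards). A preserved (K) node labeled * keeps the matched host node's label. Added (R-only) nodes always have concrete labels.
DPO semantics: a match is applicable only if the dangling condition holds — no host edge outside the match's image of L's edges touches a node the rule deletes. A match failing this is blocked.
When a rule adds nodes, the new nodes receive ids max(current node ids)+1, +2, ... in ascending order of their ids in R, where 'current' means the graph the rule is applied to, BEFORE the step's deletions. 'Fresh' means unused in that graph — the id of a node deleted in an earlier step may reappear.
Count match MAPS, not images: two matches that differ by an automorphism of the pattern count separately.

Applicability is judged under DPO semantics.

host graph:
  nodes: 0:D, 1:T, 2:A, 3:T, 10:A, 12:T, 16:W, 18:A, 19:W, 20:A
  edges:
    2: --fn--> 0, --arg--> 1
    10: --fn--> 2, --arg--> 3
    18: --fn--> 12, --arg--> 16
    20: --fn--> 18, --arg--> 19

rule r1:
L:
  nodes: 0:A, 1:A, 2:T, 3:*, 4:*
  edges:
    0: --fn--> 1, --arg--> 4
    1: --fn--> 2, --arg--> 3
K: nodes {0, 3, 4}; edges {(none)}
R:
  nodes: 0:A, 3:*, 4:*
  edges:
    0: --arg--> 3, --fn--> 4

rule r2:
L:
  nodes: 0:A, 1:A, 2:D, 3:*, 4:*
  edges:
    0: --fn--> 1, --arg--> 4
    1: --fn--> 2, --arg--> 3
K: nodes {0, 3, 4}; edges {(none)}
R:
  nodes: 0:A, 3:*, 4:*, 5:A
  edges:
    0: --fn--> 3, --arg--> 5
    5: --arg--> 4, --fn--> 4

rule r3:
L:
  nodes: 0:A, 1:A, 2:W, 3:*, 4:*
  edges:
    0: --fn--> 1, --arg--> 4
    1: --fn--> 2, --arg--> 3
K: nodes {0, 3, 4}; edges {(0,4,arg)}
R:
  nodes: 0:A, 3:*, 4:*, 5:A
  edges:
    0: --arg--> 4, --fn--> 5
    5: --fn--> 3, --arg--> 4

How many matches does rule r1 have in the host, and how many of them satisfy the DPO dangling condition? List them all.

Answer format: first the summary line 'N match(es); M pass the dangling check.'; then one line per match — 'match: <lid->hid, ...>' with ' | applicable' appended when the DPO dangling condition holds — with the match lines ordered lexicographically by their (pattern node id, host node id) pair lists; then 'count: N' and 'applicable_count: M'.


1 match(es); 1 pass the dangling check.
match: 0->20, 1->18, 2->12, 3->16, 4->19 | applicable
count: 1
applicable_count: 1


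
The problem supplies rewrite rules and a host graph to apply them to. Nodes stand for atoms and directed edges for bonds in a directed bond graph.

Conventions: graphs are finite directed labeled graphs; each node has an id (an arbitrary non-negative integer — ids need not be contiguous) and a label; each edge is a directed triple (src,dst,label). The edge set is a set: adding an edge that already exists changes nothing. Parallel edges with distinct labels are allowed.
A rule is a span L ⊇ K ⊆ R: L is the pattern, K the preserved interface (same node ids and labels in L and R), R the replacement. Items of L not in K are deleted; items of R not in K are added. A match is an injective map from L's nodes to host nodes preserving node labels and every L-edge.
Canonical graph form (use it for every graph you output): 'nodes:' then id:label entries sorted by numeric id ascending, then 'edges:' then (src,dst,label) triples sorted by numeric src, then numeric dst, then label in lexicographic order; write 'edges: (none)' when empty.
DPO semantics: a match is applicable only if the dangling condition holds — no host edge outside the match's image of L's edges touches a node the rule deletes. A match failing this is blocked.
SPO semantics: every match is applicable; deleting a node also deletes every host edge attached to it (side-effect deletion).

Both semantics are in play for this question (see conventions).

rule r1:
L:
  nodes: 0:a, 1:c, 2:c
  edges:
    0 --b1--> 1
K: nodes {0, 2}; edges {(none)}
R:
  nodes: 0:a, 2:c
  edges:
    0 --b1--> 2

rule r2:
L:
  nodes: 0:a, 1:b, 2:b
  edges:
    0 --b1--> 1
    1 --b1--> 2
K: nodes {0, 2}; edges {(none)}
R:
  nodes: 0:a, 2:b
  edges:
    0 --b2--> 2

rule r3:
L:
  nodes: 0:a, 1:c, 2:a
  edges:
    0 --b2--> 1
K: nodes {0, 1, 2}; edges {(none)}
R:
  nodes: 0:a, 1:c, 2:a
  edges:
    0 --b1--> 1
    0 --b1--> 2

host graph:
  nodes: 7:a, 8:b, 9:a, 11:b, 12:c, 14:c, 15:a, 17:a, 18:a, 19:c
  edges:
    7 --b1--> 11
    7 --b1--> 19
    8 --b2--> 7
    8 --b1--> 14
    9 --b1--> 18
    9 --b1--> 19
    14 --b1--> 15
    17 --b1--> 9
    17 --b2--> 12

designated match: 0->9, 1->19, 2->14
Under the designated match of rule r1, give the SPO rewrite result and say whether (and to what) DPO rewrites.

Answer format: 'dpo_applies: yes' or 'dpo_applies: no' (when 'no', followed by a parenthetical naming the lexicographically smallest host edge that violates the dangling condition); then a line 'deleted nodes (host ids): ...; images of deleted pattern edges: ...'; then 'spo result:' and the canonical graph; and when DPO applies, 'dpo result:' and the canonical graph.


dpo_applies: no
(the rule deletes node 19, which keeps host edge (7,19,b1) outside the match image — the dangling condition fails, DPO blocks; SPO proceeds and side-deletes such edges)
deleted nodes (host ids): 19; images of deleted pattern edges: (9,19,b1)
spo result:
nodes: 7:a, 8:b, 9:a, 11:b, 12:c, 14:c, 15:a, 17:a, 18:a
edges: (7,11,b1); (8,7,b2); (8,14,b1); (9,14,b1); (9,18,b1); (14,15,b1); (17,9,b1); (17,12,b2)


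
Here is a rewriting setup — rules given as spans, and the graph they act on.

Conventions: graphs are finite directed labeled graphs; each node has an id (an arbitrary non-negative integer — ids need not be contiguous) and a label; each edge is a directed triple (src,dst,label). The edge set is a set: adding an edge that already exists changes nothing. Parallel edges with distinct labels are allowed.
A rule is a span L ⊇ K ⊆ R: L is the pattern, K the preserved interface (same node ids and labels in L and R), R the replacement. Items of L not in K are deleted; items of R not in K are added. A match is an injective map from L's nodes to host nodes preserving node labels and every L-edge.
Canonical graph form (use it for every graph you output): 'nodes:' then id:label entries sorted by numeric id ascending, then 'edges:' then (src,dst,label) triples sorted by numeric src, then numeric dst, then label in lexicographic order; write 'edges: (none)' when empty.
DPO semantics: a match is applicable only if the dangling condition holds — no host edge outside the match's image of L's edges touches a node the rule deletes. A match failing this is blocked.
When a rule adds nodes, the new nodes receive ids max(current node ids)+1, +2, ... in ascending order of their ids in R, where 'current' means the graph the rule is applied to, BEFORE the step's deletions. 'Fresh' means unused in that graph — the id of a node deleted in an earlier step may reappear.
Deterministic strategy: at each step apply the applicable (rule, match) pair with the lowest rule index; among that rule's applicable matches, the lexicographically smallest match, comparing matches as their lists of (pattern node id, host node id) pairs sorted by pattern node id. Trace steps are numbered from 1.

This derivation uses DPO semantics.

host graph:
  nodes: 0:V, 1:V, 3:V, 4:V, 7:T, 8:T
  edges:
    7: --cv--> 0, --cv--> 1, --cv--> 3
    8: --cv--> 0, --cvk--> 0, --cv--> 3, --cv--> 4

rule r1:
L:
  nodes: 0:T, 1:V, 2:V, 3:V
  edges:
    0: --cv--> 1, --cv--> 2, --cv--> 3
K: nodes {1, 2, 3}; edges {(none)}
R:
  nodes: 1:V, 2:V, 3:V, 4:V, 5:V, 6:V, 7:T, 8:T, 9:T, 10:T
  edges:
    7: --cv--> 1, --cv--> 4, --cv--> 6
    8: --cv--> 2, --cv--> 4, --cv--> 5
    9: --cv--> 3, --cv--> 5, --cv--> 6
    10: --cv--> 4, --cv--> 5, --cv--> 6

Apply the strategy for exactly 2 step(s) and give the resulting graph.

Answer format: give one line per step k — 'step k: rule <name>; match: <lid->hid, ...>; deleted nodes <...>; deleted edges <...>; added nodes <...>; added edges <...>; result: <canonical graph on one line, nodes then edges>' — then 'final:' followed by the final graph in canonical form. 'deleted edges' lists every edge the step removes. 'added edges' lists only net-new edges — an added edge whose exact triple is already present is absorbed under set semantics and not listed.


step 1: rule r1; match: 0->7, 1->0, 2->1, 3->3; deleted nodes 7; deleted edges (7,0,cv); (7,1,cv); (7,3,cv); added nodes 9, 10, 11, 12, 13, 14, 15; added edges (12,0,cv); (12,9,cv); (12,11,cv); (13,1,cv); (13,9,cv); (13,10,cv); (14,3,cv); (14,10,cv); (14,11,cv); (15,9,cv); (15,10,cv); (15,11,cv); result: nodes: 0:V, 1:V, 3:V, 4:V, 8:T, 9:V, 10:V, 11:V, 12:T, 13:T, 14:T, 15:T edges: (8,0,cv); (8,0,cvk); (8,3,cv); (8,4,cv); (12,0,cv); (12,9,cv); (12,11,cv); (13,1,cv); (13,9,cv); (13,10,cv); (14,3,cv); (14,10,cv); (14,11,cv); (15,9,cv); (15,10,cv); (15,11,cv)
step 2: rule r1; match: 0->12, 1->0, 2->9, 3->11; deleted nodes 12; deleted edges (12,0,cv); (12,9,cv); (12,11,cv); added nodes 16, 17, 18, 19, 20, 21, 22; added edges (19,0,cv); (19,16,cv); (19,18,cv); (20,9,cv); (20,16,cv); (20,17,cv); (21,11,cv); (21,17,cv); (21,18,cv); (22,16,cv); (22,17,cv); (22,18,cv); result: nodes: 0:V, 1:V, 3:V, 4:V, 8:T, 9:V, 10:V, 11:V, 13:T, 14:T, 15:T, 16:V, 17:V, 18:V, 19:T, 20:T, 21:T, 22:T edges: (8,0,cv); (8,0,cvk); (8,3,cv); (8,4,cv); (13,1,cv); (13,9,cv); (13,10,cv); (14,3,cv); (14,10,cv); (14,11,cv); (15,9,cv); (15,10,cv); (15,11,cv); (19,0,cv); (19,16,cv); (19,18,cv); (20,9,cv); (20,16,cv); (20,17,cv); (21,11,cv); (21,17,cv); (21,18,cv); (22,16,cv); (22,17,cv); (22,18,cv)
final:
nodes: 0:V, 1:V, 3:V, 4:V, 8:T, 9:V, 10:V, 11:V, 13:T, 14:T, 15:T, 16:V, 17:V, 18:V, 19:T, 20:T, 21:T, 22:T
edges: (8,0,cv); (8,0,cvk); (8,3,cv); (8,4,cv); (13,1,cv); (13,9,cv); (13,10,cv); (14,3,cv); (14,10,cv); (14,11,cv); (15,9,cv); (15,10,cv); (15,11,cv); (19,0,cv); (19,16,cv); (19,18,cv); (20,9,cv); (20,16,cv); (20,17,cv); (21,11,cv); (21,17,cv); (21,18,cv); (22,16,cv); (22,17,cv); (22,18,cv)


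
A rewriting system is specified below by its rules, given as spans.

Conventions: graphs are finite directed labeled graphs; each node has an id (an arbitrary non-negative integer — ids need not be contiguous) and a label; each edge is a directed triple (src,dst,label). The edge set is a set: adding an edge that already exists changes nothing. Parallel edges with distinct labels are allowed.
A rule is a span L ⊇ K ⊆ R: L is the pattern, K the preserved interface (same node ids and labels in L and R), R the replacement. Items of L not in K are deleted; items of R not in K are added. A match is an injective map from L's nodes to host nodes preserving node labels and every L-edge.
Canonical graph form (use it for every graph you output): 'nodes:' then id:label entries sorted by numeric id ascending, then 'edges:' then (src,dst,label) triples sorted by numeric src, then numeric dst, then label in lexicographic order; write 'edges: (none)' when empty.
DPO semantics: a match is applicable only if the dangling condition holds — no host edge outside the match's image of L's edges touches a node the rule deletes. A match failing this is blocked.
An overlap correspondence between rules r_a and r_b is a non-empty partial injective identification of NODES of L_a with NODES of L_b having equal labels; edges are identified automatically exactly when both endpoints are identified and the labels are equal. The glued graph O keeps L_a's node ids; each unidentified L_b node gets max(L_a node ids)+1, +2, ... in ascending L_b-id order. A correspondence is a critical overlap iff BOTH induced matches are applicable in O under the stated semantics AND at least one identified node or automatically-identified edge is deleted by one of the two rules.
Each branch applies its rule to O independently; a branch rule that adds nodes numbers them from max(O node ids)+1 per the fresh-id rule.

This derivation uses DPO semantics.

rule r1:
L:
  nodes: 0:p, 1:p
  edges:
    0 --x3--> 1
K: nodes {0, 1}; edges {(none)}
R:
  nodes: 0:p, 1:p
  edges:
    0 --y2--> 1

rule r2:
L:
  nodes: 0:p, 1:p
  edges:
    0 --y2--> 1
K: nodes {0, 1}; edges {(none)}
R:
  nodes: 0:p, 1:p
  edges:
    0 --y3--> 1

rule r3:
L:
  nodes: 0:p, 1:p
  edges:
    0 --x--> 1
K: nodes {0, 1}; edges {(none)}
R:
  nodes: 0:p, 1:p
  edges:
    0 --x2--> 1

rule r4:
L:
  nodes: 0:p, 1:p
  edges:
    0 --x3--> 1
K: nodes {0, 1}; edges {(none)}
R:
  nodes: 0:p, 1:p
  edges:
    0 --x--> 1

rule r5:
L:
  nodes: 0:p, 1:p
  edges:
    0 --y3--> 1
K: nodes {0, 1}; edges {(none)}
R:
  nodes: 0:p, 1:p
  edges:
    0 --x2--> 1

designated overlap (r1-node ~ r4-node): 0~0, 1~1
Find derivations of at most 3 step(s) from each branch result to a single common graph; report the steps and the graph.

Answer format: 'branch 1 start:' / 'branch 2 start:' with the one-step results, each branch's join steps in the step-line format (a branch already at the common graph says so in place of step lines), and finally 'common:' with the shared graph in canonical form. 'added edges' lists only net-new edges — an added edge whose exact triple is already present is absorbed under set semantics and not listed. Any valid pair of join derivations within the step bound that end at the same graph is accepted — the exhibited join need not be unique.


branch 1 start:
nodes: 0:p, 1:p
edges: (0,1,y2)
branch 2 start:
nodes: 0:p, 1:p
edges: (0,1,x)
branch 1 step 1: rule r2; match: 0->0, 1->1; deleted nodes (none); deleted edges (0,1,y2); added nodes (none); added edges (0,1,y3); result: nodes: 0:p, 1:p edges: (0,1,y3)
branch 1 step 2: rule r5; match: 0->0, 1->1; deleted nodes (none); deleted edges (0,1,y3); added nodes (none); added edges (0,1,x2); result: nodes: 0:p, 1:p edges: (0,1,x2)
branch 2 step 1: rule r3; match: 0->0, 1->1; deleted nodes (none); deleted edges (0,1,x); added nodes (none); added edges (0,1,x2); result: nodes: 0:p, 1:p edges: (0,1,x2)
common:
nodes: 0:p, 1:p
edges: (0,1,x2)


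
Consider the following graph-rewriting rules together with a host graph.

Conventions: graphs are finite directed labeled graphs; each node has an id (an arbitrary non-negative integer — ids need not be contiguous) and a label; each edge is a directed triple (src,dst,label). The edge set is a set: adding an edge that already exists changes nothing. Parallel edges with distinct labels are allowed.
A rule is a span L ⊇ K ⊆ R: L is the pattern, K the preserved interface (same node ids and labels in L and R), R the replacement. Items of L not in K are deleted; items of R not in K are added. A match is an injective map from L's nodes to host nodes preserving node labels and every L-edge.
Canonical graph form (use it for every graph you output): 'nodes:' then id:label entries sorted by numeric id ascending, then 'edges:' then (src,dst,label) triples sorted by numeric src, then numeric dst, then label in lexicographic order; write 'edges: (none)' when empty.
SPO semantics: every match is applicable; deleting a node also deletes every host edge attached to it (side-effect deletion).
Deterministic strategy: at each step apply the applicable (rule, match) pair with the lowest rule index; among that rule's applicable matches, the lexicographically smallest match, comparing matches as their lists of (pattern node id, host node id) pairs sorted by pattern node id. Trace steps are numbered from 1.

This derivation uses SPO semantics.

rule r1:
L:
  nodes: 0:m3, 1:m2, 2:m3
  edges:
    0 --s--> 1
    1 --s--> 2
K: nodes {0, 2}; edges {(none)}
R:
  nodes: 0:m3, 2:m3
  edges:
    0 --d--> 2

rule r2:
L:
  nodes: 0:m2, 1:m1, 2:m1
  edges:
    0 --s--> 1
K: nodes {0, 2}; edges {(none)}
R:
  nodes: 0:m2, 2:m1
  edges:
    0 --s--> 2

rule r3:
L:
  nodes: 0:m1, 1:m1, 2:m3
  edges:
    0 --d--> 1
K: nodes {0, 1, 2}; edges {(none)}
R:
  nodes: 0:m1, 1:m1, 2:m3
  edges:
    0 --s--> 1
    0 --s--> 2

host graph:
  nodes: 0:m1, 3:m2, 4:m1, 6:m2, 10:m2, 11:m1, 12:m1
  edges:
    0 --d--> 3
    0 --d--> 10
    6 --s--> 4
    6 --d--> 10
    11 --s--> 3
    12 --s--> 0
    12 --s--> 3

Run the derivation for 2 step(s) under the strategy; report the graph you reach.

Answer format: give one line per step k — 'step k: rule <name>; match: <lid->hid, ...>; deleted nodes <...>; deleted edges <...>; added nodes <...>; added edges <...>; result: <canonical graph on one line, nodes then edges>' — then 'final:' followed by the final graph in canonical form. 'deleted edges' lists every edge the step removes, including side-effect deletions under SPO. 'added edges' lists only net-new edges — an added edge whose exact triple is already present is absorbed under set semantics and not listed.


step 1: rule r2; match: 0->6, 1->4, 2->0; deleted nodes 4; deleted edges (6,4,s); added nodes (none); added edges (6,0,s); result: nodes: 0:m1, 3:m2, 6:m2, 10:m2, 11:m1, 12:m1 edges: (0,3,d); (0,10,d); (6,0,s); (6,10,d); (11,3,s); (12,0,s); (12,3,s)
step 2: rule r2; match: 0->6, 1->0, 2->11; deleted nodes 0; deleted edges (0,3,d); (0,10,d); (6,0,s); (12,0,s); added nodes (none); added edges (6,11,s); result: nodes: 3:m2, 6:m2, 10:m2, 11:m1, 12:m1 edges: (6,10,d); (6,11,s); (11,3,s); (12,3,s)
final:
nodes: 3:m2, 6:m2, 10:m2, 11:m1, 12:m1
edges: (6,10,d); (6,11,s); (11,3,s); (12,3,s)


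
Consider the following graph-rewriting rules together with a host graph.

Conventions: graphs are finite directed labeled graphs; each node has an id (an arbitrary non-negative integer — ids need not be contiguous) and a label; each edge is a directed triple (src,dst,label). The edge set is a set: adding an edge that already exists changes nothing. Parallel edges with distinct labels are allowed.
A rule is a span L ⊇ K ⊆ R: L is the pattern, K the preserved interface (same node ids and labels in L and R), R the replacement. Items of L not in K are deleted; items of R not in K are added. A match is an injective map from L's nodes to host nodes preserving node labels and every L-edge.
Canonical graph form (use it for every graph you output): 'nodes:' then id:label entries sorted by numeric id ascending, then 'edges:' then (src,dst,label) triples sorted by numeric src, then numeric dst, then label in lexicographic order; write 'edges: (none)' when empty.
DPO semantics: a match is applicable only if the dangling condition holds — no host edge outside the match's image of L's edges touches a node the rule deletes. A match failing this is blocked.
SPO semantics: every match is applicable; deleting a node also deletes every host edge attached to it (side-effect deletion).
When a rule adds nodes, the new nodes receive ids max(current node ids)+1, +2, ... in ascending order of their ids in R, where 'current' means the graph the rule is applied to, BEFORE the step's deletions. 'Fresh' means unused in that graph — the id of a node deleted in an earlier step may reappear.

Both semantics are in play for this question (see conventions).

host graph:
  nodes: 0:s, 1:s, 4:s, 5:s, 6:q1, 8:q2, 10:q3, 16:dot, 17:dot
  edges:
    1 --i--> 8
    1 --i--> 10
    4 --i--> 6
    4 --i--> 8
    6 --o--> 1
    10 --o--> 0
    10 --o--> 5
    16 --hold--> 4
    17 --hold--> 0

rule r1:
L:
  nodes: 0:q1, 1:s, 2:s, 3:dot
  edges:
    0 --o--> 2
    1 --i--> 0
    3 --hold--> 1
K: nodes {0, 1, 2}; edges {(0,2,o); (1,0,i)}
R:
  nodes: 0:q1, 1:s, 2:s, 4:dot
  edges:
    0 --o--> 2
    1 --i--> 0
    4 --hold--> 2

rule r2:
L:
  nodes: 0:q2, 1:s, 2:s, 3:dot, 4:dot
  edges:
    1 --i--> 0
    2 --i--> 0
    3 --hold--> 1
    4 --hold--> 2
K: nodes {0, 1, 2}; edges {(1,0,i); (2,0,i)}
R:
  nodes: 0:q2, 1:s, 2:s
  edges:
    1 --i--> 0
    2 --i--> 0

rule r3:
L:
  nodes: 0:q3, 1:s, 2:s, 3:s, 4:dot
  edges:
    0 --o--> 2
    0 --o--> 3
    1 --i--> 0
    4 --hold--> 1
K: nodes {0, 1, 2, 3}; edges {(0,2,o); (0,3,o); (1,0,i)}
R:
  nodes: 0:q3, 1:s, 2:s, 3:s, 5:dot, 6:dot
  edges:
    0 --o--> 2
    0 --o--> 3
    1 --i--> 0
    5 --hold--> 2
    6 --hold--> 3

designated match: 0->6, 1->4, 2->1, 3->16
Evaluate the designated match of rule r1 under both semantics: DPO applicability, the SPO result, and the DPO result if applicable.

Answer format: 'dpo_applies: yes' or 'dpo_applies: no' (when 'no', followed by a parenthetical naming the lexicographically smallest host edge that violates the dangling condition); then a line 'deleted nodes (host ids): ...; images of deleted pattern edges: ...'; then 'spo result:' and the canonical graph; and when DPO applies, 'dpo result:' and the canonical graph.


dpo_applies: yes
deleted nodes (host ids): 16; images of deleted pattern edges: (16,4,hold)
spo result:
nodes: 0:s, 1:s, 4:s, 5:s, 6:q1, 8:q2, 10:q3, 17:dot, 18:dot
edges: (1,8,i); (1,10,i); (4,6,i); (4,8,i); (6,1,o); (10,0,o); (10,5,o); (17,0,hold); (18,1,hold)
dpo result:
nodes: 0:s, 1:s, 4:s, 5:s, 6:q1, 8:q2, 10:q3, 17:dot, 18:dot
edges: (1,8,i); (1,10,i); (4,6,i); (4,8,i); (6,1,o); (10,0,o); (10,5,o); (17,0,hold); (18,1,hold)
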